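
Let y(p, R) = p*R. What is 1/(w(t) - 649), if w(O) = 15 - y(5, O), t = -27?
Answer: -1/499 ≈ -0.0020040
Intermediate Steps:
y(p, R) = R*p
w(O) = 15 - 5*O (w(O) = 15 - O*5 = 15 - 5*O)
1/(w(t) - 649) = 1/((15 - 5*(-27)) - 649) = 1/((15 + 135) - 649) = 1/(150 - 649) = 1/(-499) = -1/499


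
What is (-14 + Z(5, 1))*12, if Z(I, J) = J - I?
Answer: -216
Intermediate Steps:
(-14 + Z(5, 1))*12 = (-14 + (1 - 1*5))*12 = (-14 + (1 - 5))*12 = (-14 - 4)*12 = -18*12 = -216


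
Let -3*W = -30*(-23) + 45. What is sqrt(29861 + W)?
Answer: 4*sqrt(1851) ≈ 172.09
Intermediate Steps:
W = -245 (W = -(-30*(-23) + 45)/3 = -(690 + 45)/3 = -1/3*735 = -245)
sqrt(29861 + W) = sqrt(29861 - 245) = sqrt(29616) = 4*sqrt(1851)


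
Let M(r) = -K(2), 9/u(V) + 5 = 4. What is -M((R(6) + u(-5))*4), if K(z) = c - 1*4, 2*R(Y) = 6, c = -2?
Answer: -6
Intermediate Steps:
R(Y) = 3 (R(Y) = (½)*6 = 3)
u(V) = -9 (u(V) = 9/(-5 + 4) = 9/(-1) = 9*(-1) = -9)
K(z) = -6 (K(z) = -2 - 1*4 = -2 - 4 = -6)
M(r) = 6 (M(r) = -1*(-6) = 6)
-M((R(6) + u(-5))*4) = -1*6 = -6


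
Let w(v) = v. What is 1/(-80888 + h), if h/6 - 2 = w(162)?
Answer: -1/79904 ≈ -1.2515e-5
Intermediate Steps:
h = 984 (h = 12 + 6*162 = 12 + 972 = 984)
1/(-80888 + h) = 1/(-80888 + 984) = 1/(-79904) = -1/79904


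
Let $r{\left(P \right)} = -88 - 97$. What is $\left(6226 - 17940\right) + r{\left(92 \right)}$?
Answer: $-11899$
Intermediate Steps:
$r{\left(P \right)} = -185$
$\left(6226 - 17940\right) + r{\left(92 \right)} = \left(6226 - 17940\right) - 185 = -11714 - 185 = -11899$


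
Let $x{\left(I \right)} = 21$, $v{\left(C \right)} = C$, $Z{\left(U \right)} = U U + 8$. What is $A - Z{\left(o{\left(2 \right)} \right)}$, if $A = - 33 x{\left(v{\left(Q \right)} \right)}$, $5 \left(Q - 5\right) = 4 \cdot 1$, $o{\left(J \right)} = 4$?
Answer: $-717$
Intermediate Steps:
$Z{\left(U \right)} = 8 + U^{2}$ ($Z{\left(U \right)} = U^{2} + 8 = 8 + U^{2}$)
$Q = \frac{29}{5}$ ($Q = 5 + \frac{4 \cdot 1}{5} = 5 + \frac{1}{5} \cdot 4 = 5 + \frac{4}{5} = \frac{29}{5} \approx 5.8$)
$A = -693$ ($A = \left(-33\right) 21 = -693$)
$A - Z{\left(o{\left(2 \right)} \right)} = -693 - \left(8 + 4^{2}\right) = -693 - \left(8 + 16\right) = -693 - 24 = -717$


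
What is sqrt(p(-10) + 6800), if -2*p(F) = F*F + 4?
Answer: 2*sqrt(1687) ≈ 82.146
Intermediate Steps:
p(F) = -2 - F**2/2 (p(F) = -(F*F + 4)/2 = -(F**2 + 4)/2 = -(4 + F**2)/2 = -2 - F**2/2)
sqrt(p(-10) + 6800) = sqrt((-2 - 1/2*(-10)**2) + 6800) = sqrt((-2 - 1/2*100) + 6800) = sqrt((-2 - 50) + 6800) = sqrt(-52 + 6800) = sqrt(6748) = 2*sqrt(1687)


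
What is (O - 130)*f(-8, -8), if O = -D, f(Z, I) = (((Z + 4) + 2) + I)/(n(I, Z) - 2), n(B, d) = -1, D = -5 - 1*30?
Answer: -950/3 ≈ -316.67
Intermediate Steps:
D = -35 (D = -5 - 30 = -35)
f(Z, I) = -2 - I/3 - Z/3 (f(Z, I) = (((Z + 4) + 2) + I)/(-1 - 2) = (((4 + Z) + 2) + I)/(-3) = ((6 + Z) + I)*(-⅓) = (6 + I + Z)*(-⅓) = -2 - I/3 - Z/3)
O = 35 (O = -1*(-35) = 35)
(O - 130)*f(-8, -8) = (35 - 130)*(-2 - ⅓*(-8) - ⅓*(-8)) = -95*(-2 + 8/3 + 8/3) = -95*10/3 = -950/3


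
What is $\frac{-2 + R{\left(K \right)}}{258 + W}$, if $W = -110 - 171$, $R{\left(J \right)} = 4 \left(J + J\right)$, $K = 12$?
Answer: $- \frac{94}{23} \approx -4.087$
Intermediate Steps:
$R{\left(J \right)} = 8 J$ ($R{\left(J \right)} = 4 \cdot 2 J = 8 J$)
$W = -281$
$\frac{-2 + R{\left(K \right)}}{258 + W} = \frac{-2 + 8 \cdot 12}{258 - 281} = \frac{-2 + 96}{-23} = 94 \left(- \frac{1}{23}\right) = - \frac{94}{23}$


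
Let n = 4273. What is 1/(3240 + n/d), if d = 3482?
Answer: 3482/11285953 ≈ 0.00030853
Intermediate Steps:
1/(3240 + n/d) = 1/(3240 + 4273/3482) = 1/(11285953/3482) = 3482/11285953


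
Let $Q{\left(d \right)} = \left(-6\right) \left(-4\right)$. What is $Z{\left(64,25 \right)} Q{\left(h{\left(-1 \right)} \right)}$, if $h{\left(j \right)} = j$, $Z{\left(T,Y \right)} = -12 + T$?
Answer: $1248$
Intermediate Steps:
$Q{\left(d \right)} = 24$
$Z{\left(64,25 \right)} Q{\left(h{\left(-1 \right)} \right)} = \left(-12 + 64\right) 24 = 52 \cdot 24 = 1248$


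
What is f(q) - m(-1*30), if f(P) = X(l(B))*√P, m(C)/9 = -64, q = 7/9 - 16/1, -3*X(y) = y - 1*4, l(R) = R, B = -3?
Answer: 576 + 7*I*√137/9 ≈ 576.0 + 9.1037*I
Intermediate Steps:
X(y) = 4/3 - y/3 (X(y) = -(y - 1*4)/3 = -(y - 4)/3 = -(-4 + y)/3 = 4/3 - y/3)
q = -137/9 (q = 7*(⅑) - 16*1 = 7/9 - 16 = -137/9 ≈ -15.222)
m(C) = -576 (m(C) = 9*(-64) = -576)
f(P) = 7*√P/3 (f(P) = (4/3 - ⅓*(-3))*√P = (4/3 + 1)*√P = 7*√P/3)
f(q) - m(-1*30) = 7*√(-137/9)/3 - 1*(-576) = 7*(I*√137/3)/3 + 576 = 7*I*√137/9 + 576 = 576 + 7*I*√137/9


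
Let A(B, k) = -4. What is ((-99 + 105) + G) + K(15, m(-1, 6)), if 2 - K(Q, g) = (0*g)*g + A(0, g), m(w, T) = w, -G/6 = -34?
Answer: 216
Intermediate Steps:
G = 204 (G = -6*(-34) = 204)
K(Q, g) = 6 (K(Q, g) = 2 - ((0*g)*g - 4) = 2 - (0*g - 4) = 2 - (0 - 4) = 2 - 1*(-4) = 2 + 4 = 6)
((-99 + 105) + G) + K(15, m(-1, 6)) = ((-99 + 105) + 204) + 6 = (6 + 204) + 6 = 210 + 6 = 216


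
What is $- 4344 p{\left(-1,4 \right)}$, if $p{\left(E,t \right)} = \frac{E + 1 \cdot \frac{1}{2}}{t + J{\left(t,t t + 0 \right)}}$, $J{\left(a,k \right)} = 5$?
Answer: $\frac{724}{3} \approx 241.33$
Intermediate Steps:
$p{\left(E,t \right)} = \frac{\frac{1}{2} + E}{5 + t}$ ($p{\left(E,t \right)} = \frac{E + 1 \cdot \frac{1}{2}}{t + 5} = \frac{E + 1 \cdot \frac{1}{2}}{5 + t} = \frac{E + \frac{1}{2}}{5 + t} = \frac{\frac{1}{2} + E}{5 + t}$)
$- 4344 p{\left(-1,4 \right)} = - 4344 \frac{\frac{1}{2} - 1}{5 + 4} = - 4344 \cdot \frac{1}{9} \left(- \frac{1}{2}\right) = \left(-4344\right) \left(- \frac{1}{18}\right) = \frac{724}{3}$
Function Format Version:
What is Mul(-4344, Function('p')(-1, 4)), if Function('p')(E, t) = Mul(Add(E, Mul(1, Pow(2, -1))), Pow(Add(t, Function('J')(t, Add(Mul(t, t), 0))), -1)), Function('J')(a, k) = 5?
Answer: Rational(724, 3) ≈ 241.33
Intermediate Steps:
Function('p')(E, t) = Mul(Pow(Add(5, t), -1), Add(Rational(1, 2), E)) (Function('p')(E, t) = Mul(Add(E, Mul(1, Pow(2, -1))), Pow(Add(t, 5), -1)) = Mul(Add(E, Mul(1, Rational(1, 2))), Pow(Add(5, t), -1)) = Mul(Add(E, Rational(1, 2)), Pow(Add(5, t), -1)) = Mul(Add(Rational(1, 2), E), Pow(Add(5, t), -1)) = Mul(Pow(Add(5, t), -1), Add(Rational(1, 2), E)))
Mul(-4344, Function('p')(-1, 4)) = Mul(-4344, Mul(Pow(Add(5, 4), -1), Add(Rational(1, 2), -1))) = Mul(-4344, Mul(Pow(9, -1), Rational(-1, 2))) = Mul(-4344, Mul(Rational(1, 9), Rational(-1, 2))) = Mul(-4344, Rational(-1, 18)) = Rational(724, 3)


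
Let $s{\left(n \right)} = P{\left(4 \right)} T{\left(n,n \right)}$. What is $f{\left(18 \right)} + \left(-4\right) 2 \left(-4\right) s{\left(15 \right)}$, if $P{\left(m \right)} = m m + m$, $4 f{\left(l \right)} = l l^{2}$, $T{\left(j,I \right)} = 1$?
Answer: $2098$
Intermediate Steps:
$f{\left(l \right)} = \frac{l^{3}}{4}$ ($f{\left(l \right)} = \frac{l l^{2}}{4} = \frac{l^{3}}{4}$)
$P{\left(m \right)} = m + m^{2}$ ($P{\left(m \right)} = m^{2} + m = m + m^{2}$)
$s{\left(n \right)} = 20$ ($s{\left(n \right)} = 4 \left(1 + 4\right) 1 = 4 \cdot 5 \cdot 1 = 20 \cdot 1 = 20$)
$f{\left(18 \right)} + \left(-4\right) 2 \left(-4\right) s{\left(15 \right)} = \frac{18^{3}}{4} + \left(-4\right) 2 \left(-4\right) 20 = \frac{1}{4} \cdot 5832 + \left(-8\right) \left(-4\right) 20 = 1458 + 32 \cdot 20 = 1458 + 640 = 2098$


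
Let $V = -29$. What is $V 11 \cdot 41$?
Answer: $-13079$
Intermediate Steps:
$V 11 \cdot 41 = \left(-29\right) 11 \cdot 41 = \left(-319\right) 41 = -13079$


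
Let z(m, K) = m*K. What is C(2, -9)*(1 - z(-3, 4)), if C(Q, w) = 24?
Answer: 312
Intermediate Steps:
z(m, K) = K*m
C(2, -9)*(1 - z(-3, 4)) = 24*(1 - 4*(-3)) = 24*(1 - 1*(-12)) = 24*(1 + 12) = 24*13 = 312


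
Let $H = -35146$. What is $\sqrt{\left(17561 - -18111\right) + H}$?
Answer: $\sqrt{526} \approx 22.935$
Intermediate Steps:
$\sqrt{\left(17561 - -18111\right) + H} = \sqrt{\left(17561 - -18111\right) - 35146} = \sqrt{\left(17561 + 18111\right) - 35146} = \sqrt{35672 - 35146} = \sqrt{526}$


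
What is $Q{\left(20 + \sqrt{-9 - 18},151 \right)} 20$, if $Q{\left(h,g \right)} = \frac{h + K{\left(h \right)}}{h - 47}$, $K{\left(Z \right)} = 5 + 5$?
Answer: $\frac{20 \left(\sqrt{3} - 10 i\right)}{\sqrt{3} + 9 i} \approx -20.714 - 7.8355 i$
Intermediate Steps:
$K{\left(Z \right)} = 10$
$Q{\left(h,g \right)} = \frac{10 + h}{-47 + h}$ ($Q{\left(h,g \right)} = \frac{h + 10}{h - 47} = \frac{10 + h}{-47 + h}$)
$Q{\left(20 + \sqrt{-9 - 18},151 \right)} 20 = \frac{10 + \left(20 + \sqrt{-9 - 18}\right)}{-47 + \left(20 + \sqrt{-9 - 18}\right)} 20 = \frac{10 + \left(20 + \sqrt{-27}\right)}{-47 + \left(20 + \sqrt{-27}\right)} 20 = \frac{10 + \left(20 + 3 i \sqrt{3}\right)}{-47 + \left(20 + 3 i \sqrt{3}\right)} 20 = \frac{30 + 3 i \sqrt{3}}{-27 + 3 i \sqrt{3}} \cdot 20 = \frac{20 \left(30 + 3 i \sqrt{3}\right)}{-27 + 3 i \sqrt{3}}$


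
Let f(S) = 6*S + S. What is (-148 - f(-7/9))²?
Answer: 1646089/81 ≈ 20322.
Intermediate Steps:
f(S) = 7*S
(-148 - f(-7/9))² = (-148 - 7*(-7/9))² = (-148 - 7*(-7*⅑))² = (-148 - 7*(-7)/9)² = (-148 - 1*(-49/9))² = (-148 + 49/9)² = (-1283/9)² = 1646089/81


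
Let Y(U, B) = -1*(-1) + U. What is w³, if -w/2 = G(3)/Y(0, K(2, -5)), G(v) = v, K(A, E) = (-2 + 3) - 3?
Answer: -216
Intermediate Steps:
K(A, E) = -2 (K(A, E) = 1 - 3 = -2)
Y(U, B) = 1 + U
w = -6 (w = -6/(1 + 0) = -6/1 = -6 ≈ -6.0000)
w³ = (-6)³ = -216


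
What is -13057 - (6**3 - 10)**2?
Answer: -55493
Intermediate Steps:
-13057 - (6**3 - 10)**2 = -13057 - (216 - 10)**2 = -13057 - 1*206**2 = -13057 - 1*42436 = -13057 - 42436 = -55493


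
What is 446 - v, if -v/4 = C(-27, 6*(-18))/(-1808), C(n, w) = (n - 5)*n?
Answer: 50182/113 ≈ 444.09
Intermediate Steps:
C(n, w) = n*(-5 + n) (C(n, w) = (-5 + n)*n = n*(-5 + n))
v = 216/113 (v = -4*(-27*(-5 - 27))/(-1808) = -4*(-27*(-32))*(-1)/1808 = -3456*(-1)/1808 = -4*(-54/113) = 216/113 ≈ 1.9115)
446 - v = 446 - 1*216/113 = 446 - 216/113 = 50182/113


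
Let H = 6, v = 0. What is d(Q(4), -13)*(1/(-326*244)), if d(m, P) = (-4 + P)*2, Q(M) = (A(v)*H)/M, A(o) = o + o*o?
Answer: 17/39772 ≈ 0.00042744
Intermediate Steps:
A(o) = o + o**2
Q(M) = 0 (Q(M) = ((0*(1 + 0))*6)/M = ((0*1)*6)/M = (0*6)/M = 0/M = 0)
d(m, P) = -8 + 2*P
d(Q(4), -13)*(1/(-326*244)) = (-8 + 2*(-13))*(1/(-326*244)) = (-8 - 26)*(-1/326*1/244) = -34*(-1/79544) = 17/39772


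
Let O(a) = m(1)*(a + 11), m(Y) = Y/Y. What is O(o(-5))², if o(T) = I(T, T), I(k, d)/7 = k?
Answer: 576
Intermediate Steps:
I(k, d) = 7*k
m(Y) = 1
o(T) = 7*T
O(a) = 11 + a (O(a) = 1*(a + 11) = 1*(11 + a) = 11 + a)
O(o(-5))² = (11 + 7*(-5))² = (11 - 35)² = (-24)² = 576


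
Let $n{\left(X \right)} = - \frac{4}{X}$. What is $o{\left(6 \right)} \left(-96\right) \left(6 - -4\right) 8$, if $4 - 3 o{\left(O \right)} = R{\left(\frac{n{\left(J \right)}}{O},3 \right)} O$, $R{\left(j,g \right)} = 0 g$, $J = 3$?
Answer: $-10240$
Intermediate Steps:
$R{\left(j,g \right)} = 0$
$o{\left(O \right)} = \frac{4}{3}$ ($o{\left(O \right)} = \frac{4}{3} - \frac{0 O}{3} = \frac{4}{3} - 0 = \frac{4}{3} + 0 = \frac{4}{3}$)
$o{\left(6 \right)} \left(-96\right) \left(6 - -4\right) 8 = \frac{4}{3} \left(-96\right) \left(6 - -4\right) 8 = - 128 \left(6 + 4\right) 8 = - 128 \cdot 10 \cdot 8 = \left(-128\right) 80 = -10240$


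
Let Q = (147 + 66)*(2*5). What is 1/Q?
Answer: 1/2130 ≈ 0.00046948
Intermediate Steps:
Q = 2130 (Q = 213*10 = 2130)
1/Q = 1/2130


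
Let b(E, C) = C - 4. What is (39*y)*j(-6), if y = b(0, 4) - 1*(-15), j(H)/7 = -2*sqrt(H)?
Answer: -8190*I*sqrt(6) ≈ -20061.0*I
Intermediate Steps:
b(E, C) = -4 + C
j(H) = -14*sqrt(H) (j(H) = 7*(-2*sqrt(H)) = -14*sqrt(H))
y = 15 (y = (-4 + 4) - 1*(-15) = 0 + 15 = 15)
(39*y)*j(-6) = (39*15)*(-14*I*sqrt(6)) = 585*(-14*I*sqrt(6)) = -8190*I*sqrt(6)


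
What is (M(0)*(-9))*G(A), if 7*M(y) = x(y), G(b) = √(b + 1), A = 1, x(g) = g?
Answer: 0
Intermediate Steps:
G(b) = √(1 + b)
M(y) = y/7
(M(0)*(-9))*G(A) = (((⅐)*0)*(-9))*√(1 + 1) = (0*(-9))*√2 = 0*√2 = 0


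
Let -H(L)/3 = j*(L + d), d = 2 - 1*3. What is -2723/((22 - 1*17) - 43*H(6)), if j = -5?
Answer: 389/460 ≈ 0.84565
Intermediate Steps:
d = -1 (d = 2 - 3 = -1)
H(L) = -15 + 15*L (H(L) = -(-15)*(L - 1) = -(-15)*(-1 + L) = -3*(5 - 5*L) = -15 + 15*L)
-2723/((22 - 1*17) - 43*H(6)) = -2723/((22 - 1*17) - 43*(-15 + 15*6)) = -2723/((22 - 17) - 43*(-15 + 90)) = -2723/(5 - 43*75) = -2723/(5 - 3225) = -2723/(-3220) = -2723*(-1/3220) = 389/460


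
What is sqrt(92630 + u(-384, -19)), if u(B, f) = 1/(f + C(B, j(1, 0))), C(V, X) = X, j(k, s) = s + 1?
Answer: sqrt(3334678)/6 ≈ 304.35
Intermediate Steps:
j(k, s) = 1 + s
u(B, f) = 1/(1 + f) (u(B, f) = 1/(f + (1 + 0)) = 1/(f + 1) = 1/(1 + f))
sqrt(92630 + u(-384, -19)) = sqrt(92630 + 1/(1 - 19)) = sqrt(92630 + 1/(-18)) = sqrt(92630 - 1/18) = sqrt(1667339/18) = sqrt(3334678)/6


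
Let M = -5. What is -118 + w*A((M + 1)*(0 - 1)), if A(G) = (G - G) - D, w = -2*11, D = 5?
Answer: -8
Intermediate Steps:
w = -22
A(G) = -5 (A(G) = (G - G) - 1*5 = 0 - 5 = -5)
-118 + w*A((M + 1)*(0 - 1)) = -118 - 22*(-5) = -118 + 110 = -8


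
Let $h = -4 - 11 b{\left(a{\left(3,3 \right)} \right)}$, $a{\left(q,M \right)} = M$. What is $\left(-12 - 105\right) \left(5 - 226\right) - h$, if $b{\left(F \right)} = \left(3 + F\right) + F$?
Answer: $25960$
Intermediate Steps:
$b{\left(F \right)} = 3 + 2 F$
$h = -103$ ($h = -4 - 11 \left(3 + 2 \cdot 3\right) = -4 - 11 \left(3 + 6\right) = -4 - 99 = -103$)
$\left(-12 - 105\right) \left(5 - 226\right) - h = \left(-12 - 105\right) \left(5 - 226\right) - -103 = \left(-117\right) \left(-221\right) + 103 = 25857 + 103 = 25960$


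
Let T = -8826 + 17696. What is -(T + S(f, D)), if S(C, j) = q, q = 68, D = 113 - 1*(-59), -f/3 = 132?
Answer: -8938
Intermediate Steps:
f = -396 (f = -3*132 = -396)
T = 8870
D = 172 (D = 113 + 59 = 172)
S(C, j) = 68
-(T + S(f, D)) = -(8870 + 68) = -1*8938 = -8938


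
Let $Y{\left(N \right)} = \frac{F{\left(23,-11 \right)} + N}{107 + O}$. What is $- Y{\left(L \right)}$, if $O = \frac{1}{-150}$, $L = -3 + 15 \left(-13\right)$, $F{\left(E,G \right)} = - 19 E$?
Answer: $\frac{95250}{16049} \approx 5.935$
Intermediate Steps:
$L = -198$ ($L = -3 - 195 = -198$)
$O = - \frac{1}{150} \approx -0.0066667$
$Y{\left(N \right)} = - \frac{65550}{16049} + \frac{150 N}{16049}$ ($Y{\left(N \right)} = \frac{\left(-19\right) 23 + N}{107 - \frac{1}{150}} = \frac{-437 + N}{\frac{16049}{150}} = \left(-437 + N\right) \frac{150}{16049} = - \frac{65550}{16049} + \frac{150 N}{16049}$)
$- Y{\left(L \right)} = - (- \frac{65550}{16049} + \frac{150}{16049} \left(-198\right)) = - (- \frac{65550}{16049} - \frac{2700}{1459}) = \left(-1\right) \left(- \frac{95250}{16049}\right) = \frac{95250}{16049}$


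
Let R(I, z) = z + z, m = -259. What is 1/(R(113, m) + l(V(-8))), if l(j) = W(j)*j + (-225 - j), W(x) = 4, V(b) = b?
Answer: -1/767 ≈ -0.0013038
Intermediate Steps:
l(j) = -225 + 3*j (l(j) = 4*j + (-225 - j) = -225 + 3*j)
R(I, z) = 2*z
1/(R(113, m) + l(V(-8))) = 1/(2*(-259) + (-225 + 3*(-8))) = 1/(-518 + (-225 - 24)) = 1/(-518 - 249) = 1/(-767) = -1/767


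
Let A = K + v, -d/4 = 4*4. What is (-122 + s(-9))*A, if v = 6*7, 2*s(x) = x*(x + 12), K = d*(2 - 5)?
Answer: -31707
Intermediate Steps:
d = -64 (d = -16*4 = -4*16 = -64)
K = 192 (K = -64*(2 - 5) = -64*(-3) = 192)
s(x) = x*(12 + x)/2 (s(x) = (x*(x + 12))/2 = (x*(12 + x))/2 = x*(12 + x)/2)
v = 42
A = 234 (A = 192 + 42 = 234)
(-122 + s(-9))*A = (-122 + (½)*(-9)*(12 - 9))*234 = (-122 + (½)*(-9)*3)*234 = (-122 - 27/2)*234 = -271/2*234 = -31707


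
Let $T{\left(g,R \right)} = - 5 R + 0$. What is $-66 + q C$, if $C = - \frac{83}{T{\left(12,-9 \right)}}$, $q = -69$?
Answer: $\frac{919}{15} \approx 61.267$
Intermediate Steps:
$T{\left(g,R \right)} = - 5 R$
$C = - \frac{83}{45}$ ($C = - \frac{83}{\left(-5\right) \left(-9\right)} = - \frac{83}{45} \approx -1.8444$)
$-66 + q C = -66 - - \frac{1909}{15} = -66 + \frac{1909}{15} = \frac{919}{15}$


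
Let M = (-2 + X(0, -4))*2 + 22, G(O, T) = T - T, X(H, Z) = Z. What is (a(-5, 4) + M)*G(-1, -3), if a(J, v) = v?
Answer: 0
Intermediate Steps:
G(O, T) = 0
M = 10 (M = (-2 - 4)*2 + 22 = -6*2 + 22 = -12 + 22 = 10)
(a(-5, 4) + M)*G(-1, -3) = (4 + 10)*0 = 14*0 = 0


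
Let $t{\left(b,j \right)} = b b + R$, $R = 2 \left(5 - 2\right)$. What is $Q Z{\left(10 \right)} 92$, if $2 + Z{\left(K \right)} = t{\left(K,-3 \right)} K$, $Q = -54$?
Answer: $-5256144$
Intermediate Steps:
$R = 6$ ($R = 2 \cdot 3 = 6$)
$t{\left(b,j \right)} = 6 + b^{2}$ ($t{\left(b,j \right)} = b b + 6 = b^{2} + 6 = 6 + b^{2}$)
$Z{\left(K \right)} = -2 + K \left(6 + K^{2}\right)$ ($Z{\left(K \right)} = -2 + \left(6 + K^{2}\right) K = -2 + K \left(6 + K^{2}\right)$)
$Q Z{\left(10 \right)} 92 = - 54 \left(-2 + 10 \left(6 + 10^{2}\right)\right) 92 = - 54 \left(-2 + 10 \left(6 + 100\right)\right) 92 = - 54 \left(-2 + 10 \cdot 106\right) 92 = - 54 \left(-2 + 1060\right) 92 = \left(-54\right) 1058 \cdot 92 = \left(-57132\right) 92 = -5256144$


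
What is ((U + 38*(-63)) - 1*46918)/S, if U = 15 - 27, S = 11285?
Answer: -49324/11285 ≈ -4.3708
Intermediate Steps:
U = -12
((U + 38*(-63)) - 1*46918)/S = ((-12 + 38*(-63)) - 1*46918)/11285 = ((-12 - 2394) - 46918)*(1/11285) = (-2406 - 46918)*(1/11285) = -49324*1/11285 = -49324/11285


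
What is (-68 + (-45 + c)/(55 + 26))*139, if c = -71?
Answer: -781736/81 ≈ -9651.1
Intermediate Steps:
(-68 + (-45 + c)/(55 + 26))*139 = (-68 + (-45 - 71)/(55 + 26))*139 = (-68 - 116/81)*139 = -5624/81*139 = -781736/81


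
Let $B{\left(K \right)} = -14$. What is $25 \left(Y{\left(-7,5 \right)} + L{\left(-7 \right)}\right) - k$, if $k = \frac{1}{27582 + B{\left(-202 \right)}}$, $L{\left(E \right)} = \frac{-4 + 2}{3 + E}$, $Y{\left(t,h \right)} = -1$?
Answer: $- \frac{344601}{27568} \approx -12.5$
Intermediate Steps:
$L{\left(E \right)} = - \frac{2}{3 + E}$
$k = \frac{1}{27568}$ ($k = \frac{1}{27582 - 14} = \frac{1}{27568} \approx 3.6274 \cdot 10^{-5}$)
$25 \left(Y{\left(-7,5 \right)} + L{\left(-7 \right)}\right) - k = 25 \left(-1 - \frac{2}{3 - 7}\right) - \frac{1}{27568} = 25 \left(-1 - \frac{2}{-4}\right) - \frac{1}{27568} = 25 \left(-1 - - \frac{1}{2}\right) - \frac{1}{27568} = 25 \left(-1 + \frac{1}{2}\right) - \frac{1}{27568} = 25 \left(- \frac{1}{2}\right) - \frac{1}{27568} = - \frac{25}{2} - \frac{1}{27568} = - \frac{344601}{27568}$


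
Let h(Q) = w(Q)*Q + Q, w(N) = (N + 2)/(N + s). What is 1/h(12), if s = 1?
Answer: 13/324 ≈ 0.040123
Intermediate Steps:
w(N) = (2 + N)/(1 + N) (w(N) = (N + 2)/(N + 1) = (2 + N)/(1 + N))
h(Q) = Q + Q*(2 + Q)/(1 + Q) (h(Q) = ((2 + Q)/(1 + Q))*Q + Q = Q*(2 + Q)/(1 + Q) + Q = Q + Q*(2 + Q)/(1 + Q))
1/h(12) = 1/(12*(3 + 2*12)/(1 + 12)) = 1/(12*(3 + 24)/13) = 1/(12*(1/13)*27) = 1/(324/13) = 13/324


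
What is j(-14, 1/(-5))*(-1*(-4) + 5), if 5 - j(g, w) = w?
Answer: 234/5 ≈ 46.800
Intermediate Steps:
j(g, w) = 5 - w
j(-14, 1/(-5))*(-1*(-4) + 5) = (5 - 1/(-5))*(-1*(-4) + 5) = (5 - 1*(-⅕))*(4 + 5) = (5 + ⅕)*9 = (26/5)*9 = 234/5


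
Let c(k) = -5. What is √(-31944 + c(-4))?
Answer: I*√31949 ≈ 178.74*I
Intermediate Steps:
√(-31944 + c(-4)) = √(-31944 - 5) = √(-31949) = I*√31949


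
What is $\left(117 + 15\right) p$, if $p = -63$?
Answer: $-8316$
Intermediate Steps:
$\left(117 + 15\right) p = \left(117 + 15\right) \left(-63\right) = 132 \left(-63\right) = -8316$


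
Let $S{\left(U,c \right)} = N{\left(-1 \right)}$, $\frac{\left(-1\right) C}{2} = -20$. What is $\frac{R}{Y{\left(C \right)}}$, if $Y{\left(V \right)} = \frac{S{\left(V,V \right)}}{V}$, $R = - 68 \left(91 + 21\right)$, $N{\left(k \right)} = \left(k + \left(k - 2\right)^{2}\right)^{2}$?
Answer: $-4760$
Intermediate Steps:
$N{\left(k \right)} = \left(k + \left(-2 + k\right)^{2}\right)^{2}$
$R = -7616$ ($R = \left(-68\right) 112 = -7616$)
$C = 40$ ($C = \left(-2\right) \left(-20\right) = 40$)
$S{\left(U,c \right)} = 64$ ($S{\left(U,c \right)} = \left(-1 + \left(-2 - 1\right)^{2}\right)^{2} = \left(-1 + \left(-3\right)^{2}\right)^{2} = \left(-1 + 9\right)^{2} = 8^{2} = 64$)
$Y{\left(V \right)} = \frac{64}{V}$
$\frac{R}{Y{\left(C \right)}} = - \frac{7616}{64 \cdot \frac{1}{40}} = - \frac{7616}{\frac{8}{5}} = \left(-7616\right) \frac{5}{8} = -4760$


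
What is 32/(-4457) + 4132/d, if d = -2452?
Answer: -4623697/2732141 ≈ -1.6923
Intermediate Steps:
32/(-4457) + 4132/d = 32/(-4457) + 4132/(-2452) = 32*(-1/4457) + 4132*(-1/2452) = -32/4457 - 1033/613 = -4623697/2732141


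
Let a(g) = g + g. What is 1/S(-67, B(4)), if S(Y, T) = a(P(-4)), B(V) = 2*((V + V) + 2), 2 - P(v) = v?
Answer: 1/12 ≈ 0.083333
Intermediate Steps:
P(v) = 2 - v
B(V) = 4 + 4*V (B(V) = 2*(2*V + 2) = 2*(2 + 2*V) = 4 + 4*V)
a(g) = 2*g
S(Y, T) = 12 (S(Y, T) = 2*(2 - 1*(-4)) = 2*(2 + 4) = 2*6 = 12)
1/S(-67, B(4)) = 1/12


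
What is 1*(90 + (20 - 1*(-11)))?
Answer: 121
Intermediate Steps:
1*(90 + (20 - 1*(-11))) = 1*(90 + (20 + 11)) = 1*(90 + 31) = 1*121 = 121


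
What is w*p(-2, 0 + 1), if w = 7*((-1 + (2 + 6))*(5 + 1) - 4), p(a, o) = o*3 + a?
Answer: 266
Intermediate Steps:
p(a, o) = a + 3*o (p(a, o) = 3*o + a = a + 3*o)
w = 266 (w = 7*((-1 + 8)*6 - 4) = 7*(7*6 - 4) = 7*(42 - 4) = 7*38 = 266)
w*p(-2, 0 + 1) = 266*(-2 + 3*(0 + 1)) = 266*(-2 + 3*1) = 266*(-2 + 3) = 266*1 = 266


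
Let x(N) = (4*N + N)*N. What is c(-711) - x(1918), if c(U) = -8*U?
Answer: -18387932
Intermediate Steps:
x(N) = 5*N² (x(N) = (5*N)*N = 5*N²)
c(-711) - x(1918) = -8*(-711) - 5*1918² = 5688 - 5*3678724 = 5688 - 1*18393620 = 5688 - 18393620 = -18387932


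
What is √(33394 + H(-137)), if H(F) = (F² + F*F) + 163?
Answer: √71095 ≈ 266.64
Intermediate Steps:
H(F) = 163 + 2*F² (H(F) = (F² + F²) + 163 = 2*F² + 163 = 163 + 2*F²)
√(33394 + H(-137)) = √(33394 + (163 + 2*(-137)²)) = √(33394 + (163 + 2*18769)) = √(33394 + (163 + 37538)) = √(33394 + 37701) = √71095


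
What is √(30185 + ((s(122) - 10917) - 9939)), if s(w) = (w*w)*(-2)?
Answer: 3*I*√2271 ≈ 142.97*I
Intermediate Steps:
s(w) = -2*w² (s(w) = w²*(-2) = -2*w²)
√(30185 + ((s(122) - 10917) - 9939)) = √(30185 + ((-2*122² - 10917) - 9939)) = √(30185 + ((-2*14884 - 10917) - 9939)) = √(30185 + ((-29768 - 10917) - 9939)) = √(30185 + (-40685 - 9939)) = √(30185 - 50624) = √(-20439) = 3*I*√2271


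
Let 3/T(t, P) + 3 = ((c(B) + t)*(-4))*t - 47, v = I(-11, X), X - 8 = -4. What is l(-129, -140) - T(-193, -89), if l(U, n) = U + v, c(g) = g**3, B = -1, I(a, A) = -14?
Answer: -21423971/149818 ≈ -143.00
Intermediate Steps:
X = 4 (X = 8 - 4 = 4)
v = -14
l(U, n) = -14 + U (l(U, n) = U - 14 = -14 + U)
T(t, P) = 3/(-50 + t*(4 - 4*t)) (T(t, P) = 3/(-3 + ((((-1)**3 + t)*(-4))*t - 47)) = 3/(-3 + (((-1 + t)*(-4))*t - 47)) = 3/(-3 + ((4 - 4*t)*t - 47)) = 3/(-3 + (t*(4 - 4*t) - 47)) = 3/(-3 + (-47 + t*(4 - 4*t))) = 3/(-50 + t*(4 - 4*t)))
l(-129, -140) - T(-193, -89) = (-14 - 129) - (-3)/(50 - 4*(-193) + 4*(-193)**2) = -143 - (-3)/(50 + 772 + 4*37249) = -143 - (-3)/(50 + 772 + 148996) = -143 - (-3)/149818 = -143 - 1*(-3/149818) = -143 + 3/149818 = -21423971/149818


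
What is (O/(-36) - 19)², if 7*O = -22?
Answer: 5678689/15876 ≈ 357.69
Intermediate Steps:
O = -22/7 (O = (⅐)*(-22) = -22/7 ≈ -3.1429)
(O/(-36) - 19)² = (-22/7/(-36) - 19)² = (-22/7*(-1/36) - 19)² = (11/126 - 19)² = (-2383/126)² = 5678689/15876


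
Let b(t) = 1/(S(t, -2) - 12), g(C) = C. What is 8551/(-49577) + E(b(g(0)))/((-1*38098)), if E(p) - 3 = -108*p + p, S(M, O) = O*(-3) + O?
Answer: -2612702571/15110276368 ≈ -0.17291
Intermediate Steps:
S(M, O) = -2*O (S(M, O) = -3*O + O = -2*O)
b(t) = -⅛ (b(t) = 1/(-2*(-2) - 12) = 1/(4 - 12) = 1/(-8) = -⅛)
E(p) = 3 - 107*p (E(p) = 3 + (-108*p + p) = 3 - 107*p)
8551/(-49577) + E(b(g(0)))/((-1*38098)) = 8551/(-49577) + (3 - 107*(-⅛))/((-1*38098)) = 8551*(-1/49577) + (3 + 107/8)/(-38098) = -8551/49577 + (131/8)*(-1/38098) = -8551/49577 - 131/304784 = -2612702571/15110276368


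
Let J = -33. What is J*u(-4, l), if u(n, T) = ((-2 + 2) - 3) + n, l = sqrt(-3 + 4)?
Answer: 231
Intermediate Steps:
l = 1 (l = sqrt(1) = 1)
u(n, T) = -3 + n (u(n, T) = (0 - 3) + n = -3 + n)
J*u(-4, l) = -33*(-3 - 4) = -33*(-7) = 231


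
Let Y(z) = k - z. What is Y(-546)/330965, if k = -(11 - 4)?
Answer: 539/330965 ≈ 0.0016286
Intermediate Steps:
k = -7 (k = -1*7 = -7)
Y(z) = -7 - z
Y(-546)/330965 = (-7 - 1*(-546))/330965 = (-7 + 546)*(1/330965) = 539*(1/330965) = 539/330965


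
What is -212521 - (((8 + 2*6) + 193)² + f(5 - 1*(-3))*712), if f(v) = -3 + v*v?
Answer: -301322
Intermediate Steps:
f(v) = -3 + v²
-212521 - (((8 + 2*6) + 193)² + f(5 - 1*(-3))*712) = -212521 - (((8 + 2*6) + 193)² + (-3 + (5 - 1*(-3))²)*712) = -212521 - (((8 + 12) + 193)² + (-3 + (5 + 3)²)*712) = -212521 - ((20 + 193)² + (-3 + 8²)*712) = -212521 - (213² + (-3 + 64)*712) = -212521 - (45369 + 61*712) = -212521 - (45369 + 43432) = -212521 - 1*88801 = -212521 - 88801 = -301322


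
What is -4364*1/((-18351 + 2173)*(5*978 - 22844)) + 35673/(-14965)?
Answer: -2590409545184/1086682771645 ≈ -2.3838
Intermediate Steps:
-4364*1/((-18351 + 2173)*(5*978 - 22844)) + 35673/(-14965) = -4364*(-1/(16178*(4890 - 22844))) + 35673*(-1/14965) = -4364/((-16178*(-17954))) - 35673/14965 = -4364/290459812 - 35673/14965 = -4364*1/290459812 - 35673/14965 = -1091/72614953 - 35673/14965 = -2590409545184/1086682771645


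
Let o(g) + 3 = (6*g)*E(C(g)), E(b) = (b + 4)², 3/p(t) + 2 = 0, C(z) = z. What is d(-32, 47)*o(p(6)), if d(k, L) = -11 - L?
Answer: 6873/2 ≈ 3436.5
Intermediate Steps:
p(t) = -3/2 (p(t) = 3/(-2 + 0) = 3/(-2) = 3*(-½) = -3/2)
E(b) = (4 + b)²
o(g) = -3 + 6*g*(4 + g)² (o(g) = -3 + (6*g)*(4 + g)² = -3 + 6*g*(4 + g)²)
d(-32, 47)*o(p(6)) = (-11 - 1*47)*(-3 + 6*(-3/2)*(4 - 3/2)²) = (-11 - 47)*(-3 + 6*(-3/2)*(5/2)²) = -58*(-3 + 6*(-3/2)*(25/4)) = -58*(-3 - 225/4) = -58*(-237/4) = 6873/2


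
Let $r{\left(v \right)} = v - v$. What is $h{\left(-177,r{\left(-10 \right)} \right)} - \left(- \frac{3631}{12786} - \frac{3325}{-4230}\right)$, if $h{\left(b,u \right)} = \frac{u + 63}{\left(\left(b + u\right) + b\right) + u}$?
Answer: $- \frac{72333169}{106366734} \approx -0.68004$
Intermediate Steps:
$r{\left(v \right)} = 0$
$h{\left(b,u \right)} = \frac{63 + u}{2 b + 2 u}$ ($h{\left(b,u \right)} = \frac{63 + u}{\left(u + 2 b\right) + u} = \frac{63 + u}{2 b + 2 u}$)
$h{\left(-177,r{\left(-10 \right)} \right)} - \left(- \frac{3631}{12786} - \frac{3325}{-4230}\right) = \frac{63 + 0}{2 \left(-177 + 0\right)} - \left(- \frac{3631}{12786} - \frac{3325}{-4230}\right) = \frac{1}{2} \frac{1}{-177} \cdot 63 - \left(\left(-3631\right) \frac{1}{12786} - - \frac{665}{846}\right) = \frac{1}{2} \left(- \frac{1}{177}\right) 63 - \left(- \frac{3631}{12786} + \frac{665}{846}\right) = - \frac{21}{118} - \frac{452572}{901413} = - \frac{72333169}{106366734}$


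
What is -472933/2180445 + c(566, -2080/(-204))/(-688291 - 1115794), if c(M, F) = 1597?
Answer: -2808831154/12897403665 ≈ -0.21778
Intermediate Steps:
-472933/2180445 + c(566, -2080/(-204))/(-688291 - 1115794) = -472933/2180445 + 1597/(-688291 - 1115794) = -472933*1/2180445 + 1597/(-1804085) = -7753/35745 + 1597*(-1/1804085) = -7753/35745 - 1597/1804085 = -2808831154/12897403665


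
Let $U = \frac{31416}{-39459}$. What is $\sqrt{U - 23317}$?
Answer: $\frac{i \sqrt{82326767181}}{1879} \approx 152.7 i$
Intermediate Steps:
$U = - \frac{1496}{1879}$ ($U = 31416 \left(- \frac{1}{39459}\right) = - \frac{1496}{1879} \approx -0.79617$)
$\sqrt{U - 23317} = \sqrt{- \frac{1496}{1879} - 23317} = \sqrt{- \frac{43814139}{1879}} = \frac{i \sqrt{82326767181}}{1879}$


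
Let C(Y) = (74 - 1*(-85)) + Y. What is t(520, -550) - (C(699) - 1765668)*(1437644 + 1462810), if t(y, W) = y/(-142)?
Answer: 363431265885280/71 ≈ 5.1188e+12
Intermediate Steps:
C(Y) = 159 + Y (C(Y) = (74 + 85) + Y = 159 + Y)
t(y, W) = -y/142 (t(y, W) = y*(-1/142) = -y/142)
t(520, -550) - (C(699) - 1765668)*(1437644 + 1462810) = -1/142*520 - ((159 + 699) - 1765668)*(1437644 + 1462810) = -260/71 - (858 - 1765668)*2900454 = -260/71 - (-1764810)*2900454 = -260/71 - 1*(-5118750223740) = -260/71 + 5118750223740 = 363431265885280/71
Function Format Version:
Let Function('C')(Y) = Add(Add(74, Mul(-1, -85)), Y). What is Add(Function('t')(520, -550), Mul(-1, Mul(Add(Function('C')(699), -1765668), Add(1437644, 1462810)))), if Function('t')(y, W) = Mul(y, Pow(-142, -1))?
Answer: Rational(363431265885280, 71) ≈ 5.1188e+12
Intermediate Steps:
Function('C')(Y) = Add(159, Y) (Function('C')(Y) = Add(Add(74, 85), Y) = Add(159, Y))
Function('t')(y, W) = Mul(Rational(-1, 142), y) (Function('t')(y, W) = Mul(y, Rational(-1, 142)) = Mul(Rational(-1, 142), y))
Add(Function('t')(520, -550), Mul(-1, Mul(Add(Function('C')(699), -1765668), Add(1437644, 1462810)))) = Add(Mul(Rational(-1, 142), 520), Mul(-1, Mul(Add(Add(159, 699), -1765668), Add(1437644, 1462810)))) = Add(Rational(-260, 71), Mul(-1, Mul(Add(858, -1765668), 2900454))) = Add(Rational(-260, 71), Mul(-1, Mul(-1764810, 2900454))) = Add(Rational(-260, 71), Mul(-1, -5118750223740)) = Add(Rational(-260, 71), 5118750223740) = Rational(363431265885280, 71)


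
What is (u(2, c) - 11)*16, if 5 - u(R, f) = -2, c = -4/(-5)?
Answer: -64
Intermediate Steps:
c = ⅘ (c = -4*(-⅕) = ⅘ ≈ 0.80000)
u(R, f) = 7 (u(R, f) = 5 - 1*(-2) = 5 + 2 = 7)
(u(2, c) - 11)*16 = (7 - 11)*16 = -4*16 = -64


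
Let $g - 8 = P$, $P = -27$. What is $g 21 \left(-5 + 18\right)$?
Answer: $-5187$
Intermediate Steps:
$g = -19$ ($g = 8 - 27 = -19$)
$g 21 \left(-5 + 18\right) = \left(-19\right) 21 \left(-5 + 18\right) = \left(-399\right) 13 = -5187$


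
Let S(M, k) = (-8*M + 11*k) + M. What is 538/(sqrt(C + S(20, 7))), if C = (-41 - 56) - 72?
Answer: -269*I*sqrt(58)/58 ≈ -35.321*I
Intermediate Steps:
S(M, k) = -7*M + 11*k
C = -169 (C = -97 - 72 = -169)
538/(sqrt(C + S(20, 7))) = 538/(sqrt(-169 + (-7*20 + 11*7))) = 538/(sqrt(-169 + (-140 + 77))) = 538/(sqrt(-169 - 63)) = 538/(sqrt(-232)) = 538/((2*I*sqrt(58))) = 538*(-I*sqrt(58)/116) = -269*I*sqrt(58)/58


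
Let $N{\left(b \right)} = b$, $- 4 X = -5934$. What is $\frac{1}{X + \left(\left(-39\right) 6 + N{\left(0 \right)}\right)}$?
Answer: $\frac{2}{2499} \approx 0.00080032$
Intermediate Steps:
$X = \frac{2967}{2}$ ($X = \left(- \frac{1}{4}\right) \left(-5934\right) = \frac{2967}{2} \approx 1483.5$)
$\frac{1}{X + \left(\left(-39\right) 6 + N{\left(0 \right)}\right)} = \frac{1}{\frac{2967}{2} + \left(\left(-39\right) 6 + 0\right)} = \frac{1}{\frac{2967}{2} + \left(-234 + 0\right)} = \frac{1}{\frac{2967}{2} - 234} = \frac{1}{\frac{2499}{2}} = \frac{2}{2499}$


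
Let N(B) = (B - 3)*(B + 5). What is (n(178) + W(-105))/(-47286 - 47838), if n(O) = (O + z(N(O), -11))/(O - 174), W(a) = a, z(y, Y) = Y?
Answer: 253/380496 ≈ 0.00066492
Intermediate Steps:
N(B) = (-3 + B)*(5 + B)
n(O) = (-11 + O)/(-174 + O) (n(O) = (O - 11)/(O - 174) = (-11 + O)/(-174 + O))
(n(178) + W(-105))/(-47286 - 47838) = ((-11 + 178)/(-174 + 178) - 105)/(-47286 - 47838) = (167/4 - 105)/(-95124) = ((1/4)*167 - 105)*(-1/95124) = (167/4 - 105)*(-1/95124) = -253/4*(-1/95124) = 253/380496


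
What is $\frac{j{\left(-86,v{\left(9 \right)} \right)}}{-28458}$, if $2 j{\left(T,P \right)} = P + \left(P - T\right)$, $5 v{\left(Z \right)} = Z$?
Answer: $- \frac{112}{71145} \approx -0.0015742$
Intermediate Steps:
$v{\left(Z \right)} = \frac{Z}{5}$
$j{\left(T,P \right)} = P - \frac{T}{2}$ ($j{\left(T,P \right)} = \frac{P + \left(P - T\right)}{2} = \frac{- T + 2 P}{2} = P - \frac{T}{2}$)
$\frac{j{\left(-86,v{\left(9 \right)} \right)}}{-28458} = \frac{\frac{1}{5} \cdot 9 - -43}{-28458} = \left(\frac{9}{5} + 43\right) \left(- \frac{1}{28458}\right) = \frac{224}{5} \left(- \frac{1}{28458}\right) = - \frac{112}{71145}$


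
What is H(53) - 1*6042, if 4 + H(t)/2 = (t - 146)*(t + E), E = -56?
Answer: -5492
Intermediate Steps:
H(t) = -8 + 2*(-146 + t)*(-56 + t) (H(t) = -8 + 2*((t - 146)*(t - 56)) = -8 + 2*((-146 + t)*(-56 + t)) = -8 + 2*(-146 + t)*(-56 + t))
H(53) - 1*6042 = (16344 - 404*53 + 2*53**2) - 1*6042 = (16344 - 21412 + 2*2809) - 6042 = (16344 - 21412 + 5618) - 6042 = 550 - 6042 = -5492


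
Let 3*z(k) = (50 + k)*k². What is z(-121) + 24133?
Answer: -967112/3 ≈ -3.2237e+5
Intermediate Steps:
z(k) = k²*(50 + k)/3 (z(k) = ((50 + k)*k²)/3 = (k²*(50 + k))/3 = k²*(50 + k)/3)
z(-121) + 24133 = (⅓)*(-121)²*(50 - 121) + 24133 = (⅓)*14641*(-71) + 24133 = -1039511/3 + 24133 = -967112/3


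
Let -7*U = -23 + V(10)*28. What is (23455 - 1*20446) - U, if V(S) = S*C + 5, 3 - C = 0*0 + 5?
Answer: 20620/7 ≈ 2945.7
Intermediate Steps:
C = -2 (C = 3 - (0*0 + 5) = 3 - (0 + 5) = 3 - 1*5 = 3 - 5 = -2)
V(S) = 5 - 2*S (V(S) = S*(-2) + 5 = -2*S + 5 = 5 - 2*S)
U = 443/7 (U = -(-23 + (5 - 2*10)*28)/7 = -(-23 + (5 - 20)*28)/7 = -(-23 - 15*28)/7 = -(-23 - 420)/7 = -⅐*(-443) = 443/7 ≈ 63.286)
(23455 - 1*20446) - U = (23455 - 1*20446) - 1*443/7 = (23455 - 20446) - 443/7 = 3009 - 443/7 = 20620/7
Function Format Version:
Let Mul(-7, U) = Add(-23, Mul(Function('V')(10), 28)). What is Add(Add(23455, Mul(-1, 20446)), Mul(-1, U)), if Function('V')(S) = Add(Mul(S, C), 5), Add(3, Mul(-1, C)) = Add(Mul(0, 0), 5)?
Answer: Rational(20620, 7) ≈ 2945.7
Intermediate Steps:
C = -2 (C = Add(3, Mul(-1, Add(Mul(0, 0), 5))) = Add(3, Mul(-1, Add(0, 5))) = Add(3, Mul(-1, 5)) = Add(3, -5) = -2)
Function('V')(S) = Add(5, Mul(-2, S)) (Function('V')(S) = Add(Mul(S, -2), 5) = Add(Mul(-2, S), 5) = Add(5, Mul(-2, S)))
U = Rational(443, 7) (U = Mul(Rational(-1, 7), Add(-23, Mul(Add(5, Mul(-2, 10)), 28))) = Mul(Rational(-1, 7), Add(-23, Mul(Add(5, -20), 28))) = Mul(Rational(-1, 7), Add(-23, Mul(-15, 28))) = Mul(Rational(-1, 7), Add(-23, -420)) = Mul(Rational(-1, 7), -443) = Rational(443, 7) ≈ 63.286)
Add(Add(23455, Mul(-1, 20446)), Mul(-1, U)) = Add(Add(23455, Mul(-1, 20446)), Mul(-1, Rational(443, 7))) = Add(Add(23455, -20446), Rational(-443, 7)) = Add(3009, Rational(-443, 7)) = Rational(20620, 7)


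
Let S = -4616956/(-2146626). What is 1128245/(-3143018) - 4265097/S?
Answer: -3597015073446099652/1813896976651 ≈ -1.9830e+6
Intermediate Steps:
S = 2308478/1073313 (S = -4616956*(-1/2146626) = 2308478/1073313 ≈ 2.1508)
1128245/(-3143018) - 4265097/S = 1128245/(-3143018) - 4265097/2308478/1073313 = 1128245*(-1/3143018) - 4265097*1073313/2308478 = -1128245/3143018 - 4577784056361/2308478 = -3597015073446099652/1813896976651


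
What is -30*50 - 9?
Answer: -1509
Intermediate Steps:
-30*50 - 9 = -1500 - 9 = -1509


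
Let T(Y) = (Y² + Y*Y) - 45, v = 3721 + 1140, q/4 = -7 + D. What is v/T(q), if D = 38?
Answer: 4861/30707 ≈ 0.15830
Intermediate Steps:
q = 124 (q = 4*(-7 + 38) = 4*31 = 124)
v = 4861
T(Y) = -45 + 2*Y² (T(Y) = (Y² + Y²) - 45 = 2*Y² - 45 = -45 + 2*Y²)
v/T(q) = 4861/(-45 + 2*124²) = 4861/(-45 + 2*15376) = 4861/(-45 + 30752) = 4861/30707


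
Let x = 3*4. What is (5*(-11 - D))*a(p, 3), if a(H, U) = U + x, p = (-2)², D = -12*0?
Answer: -825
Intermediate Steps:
D = 0
p = 4
x = 12
a(H, U) = 12 + U (a(H, U) = U + 12 = 12 + U)
(5*(-11 - D))*a(p, 3) = (5*(-11 - 1*0))*(12 + 3) = (5*(-11 + 0))*15 = (5*(-11))*15 = -55*15 = -825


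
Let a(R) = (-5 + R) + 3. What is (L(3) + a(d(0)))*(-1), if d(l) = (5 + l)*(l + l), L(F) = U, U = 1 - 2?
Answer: 3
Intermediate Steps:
U = -1
L(F) = -1
d(l) = 2*l*(5 + l) (d(l) = (5 + l)*(2*l) = 2*l*(5 + l))
a(R) = -2 + R
(L(3) + a(d(0)))*(-1) = (-1 + (-2 + 2*0*(5 + 0)))*(-1) = (-1 + (-2 + 2*0*5))*(-1) = (-1 + (-2 + 0))*(-1) = (-1 - 2)*(-1) = -3*(-1) = 3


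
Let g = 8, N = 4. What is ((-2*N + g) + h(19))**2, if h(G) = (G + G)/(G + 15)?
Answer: 361/289 ≈ 1.2491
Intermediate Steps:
h(G) = 2*G/(15 + G) (h(G) = (2*G)/(15 + G) = 2*G/(15 + G))
((-2*N + g) + h(19))**2 = ((-2*4 + 8) + 2*19/(15 + 19))**2 = ((-8 + 8) + 2*19/34)**2 = (0 + 2*19*(1/34))**2 = (0 + 19/17)**2 = (19/17)**2 = 361/289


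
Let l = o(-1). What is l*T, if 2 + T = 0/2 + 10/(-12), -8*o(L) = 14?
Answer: 119/24 ≈ 4.9583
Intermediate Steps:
o(L) = -7/4 (o(L) = -⅛*14 = -7/4)
l = -7/4 ≈ -1.7500
T = -17/6 (T = -2 + (0/2 + 10/(-12)) = -2 + (0*(½) + 10*(-1/12)) = -2 + (0 - ⅚) = -2 - ⅚ = -17/6 ≈ -2.8333)
l*T = -7/4*(-17/6) = 119/24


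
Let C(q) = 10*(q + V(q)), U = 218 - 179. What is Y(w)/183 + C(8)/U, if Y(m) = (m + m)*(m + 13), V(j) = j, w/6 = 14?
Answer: 221608/2379 ≈ 93.152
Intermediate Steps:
w = 84 (w = 6*14 = 84)
Y(m) = 2*m*(13 + m) (Y(m) = (2*m)*(13 + m) = 2*m*(13 + m))
U = 39
C(q) = 20*q (C(q) = 10*(q + q) = 10*(2*q) = 20*q)
Y(w)/183 + C(8)/U = (2*84*(13 + 84))/183 + (20*8)/39 = (2*84*97)*(1/183) + 160*(1/39) = 16296*(1/183) + 160/39 = 5432/61 + 160/39 = 221608/2379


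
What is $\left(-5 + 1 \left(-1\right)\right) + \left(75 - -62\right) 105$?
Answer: $14379$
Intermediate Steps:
$\left(-5 + 1 \left(-1\right)\right) + \left(75 - -62\right) 105 = \left(-5 - 1\right) + \left(75 + 62\right) 105 = -6 + 137 \cdot 105 = -6 + 14385 = 14379$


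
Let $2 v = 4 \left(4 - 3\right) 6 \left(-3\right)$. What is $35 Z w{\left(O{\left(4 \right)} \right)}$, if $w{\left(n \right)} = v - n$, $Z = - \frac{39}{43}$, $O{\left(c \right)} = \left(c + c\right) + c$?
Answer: $\frac{65520}{43} \approx 1523.7$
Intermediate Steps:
$O{\left(c \right)} = 3 c$ ($O{\left(c \right)} = 2 c + c = 3 c$)
$v = -36$ ($v = \frac{4 \left(4 - 3\right) 6 \left(-3\right)}{2} = \frac{4 \cdot 1 \cdot 6 \left(-3\right)}{2} = \frac{4 \cdot 6 \left(-3\right)}{2} = \frac{24 \left(-3\right)}{2} = \frac{1}{2} \left(-72\right) = -36$)
$Z = - \frac{39}{43}$ ($Z = \left(-39\right) \frac{1}{43} = - \frac{39}{43} \approx -0.90698$)
$w{\left(n \right)} = -36 - n$
$35 Z w{\left(O{\left(4 \right)} \right)} = 35 \left(- \frac{39}{43}\right) \left(-36 - 3 \cdot 4\right) = - \frac{1365 \left(-36 - 12\right)}{43} = \left(- \frac{1365}{43}\right) \left(-48\right) = \frac{65520}{43}$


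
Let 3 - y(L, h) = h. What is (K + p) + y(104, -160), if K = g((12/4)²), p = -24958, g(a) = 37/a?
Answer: -223118/9 ≈ -24791.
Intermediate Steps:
y(L, h) = 3 - h
K = 37/9 (K = 37/((12/4)²) = 37/((12*(¼))²) = 37/(3²) = 37/9 ≈ 4.1111)
(K + p) + y(104, -160) = (37/9 - 24958) + (3 - 1*(-160)) = -224585/9 + (3 + 160) = -224585/9 + 163 = -223118/9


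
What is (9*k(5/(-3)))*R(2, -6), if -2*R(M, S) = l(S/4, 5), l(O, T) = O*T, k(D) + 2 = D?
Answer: -495/4 ≈ -123.75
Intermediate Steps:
k(D) = -2 + D
R(M, S) = -5*S/8 (R(M, S) = -S/4*5/2 = -5*S/8)
(9*k(5/(-3)))*R(2, -6) = (9*(-2 + 5/(-3)))*(-5/8*(-6)) = (9*(-2 + 5*(-⅓)))*(15/4) = (9*(-2 - 5/3))*(15/4) = (9*(-11/3))*(15/4) = -33*15/4 = -495/4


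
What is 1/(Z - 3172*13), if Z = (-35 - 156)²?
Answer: -1/4755 ≈ -0.00021030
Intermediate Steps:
Z = 36481 (Z = (-191)² = 36481)
1/(Z - 3172*13) = 1/(36481 - 3172*13) = 1/(36481 - 244*169) = 1/(36481 - 41236) = 1/(-4755) = -1/4755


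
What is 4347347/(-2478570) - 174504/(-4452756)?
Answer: -143372386811/83609601810 ≈ -1.7148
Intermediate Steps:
4347347/(-2478570) - 174504/(-4452756) = 4347347*(-1/2478570) - 174504*(-1/4452756) = -4347347/2478570 + 1322/33733 = -143372386811/83609601810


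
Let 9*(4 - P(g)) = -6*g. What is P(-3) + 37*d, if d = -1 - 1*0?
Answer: -35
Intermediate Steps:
d = -1 (d = -1 + 0 = -1)
P(g) = 4 + 2*g/3 (P(g) = 4 - (-2)*g/3 = 4 + 2*g/3)
P(-3) + 37*d = (4 + (2/3)*(-3)) + 37*(-1) = (4 - 2) - 37 = 2 - 37 = -35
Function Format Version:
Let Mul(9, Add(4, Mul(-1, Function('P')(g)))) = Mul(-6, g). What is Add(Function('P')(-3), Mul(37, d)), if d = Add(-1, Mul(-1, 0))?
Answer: -35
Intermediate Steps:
d = -1 (d = Add(-1, 0) = -1)
Function('P')(g) = Add(4, Mul(Rational(2, 3), g)) (Function('P')(g) = Add(4, Mul(Rational(-1, 9), Mul(-6, g))) = Add(4, Mul(Rational(2, 3), g)))
Add(Function('P')(-3), Mul(37, d)) = Add(Add(4, Mul(Rational(2, 3), -3)), Mul(37, -1)) = Add(Add(4, -2), -37) = Add(2, -37) = -35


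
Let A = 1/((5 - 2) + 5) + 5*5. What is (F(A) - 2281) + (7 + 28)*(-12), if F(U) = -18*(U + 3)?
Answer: -12829/4 ≈ -3207.3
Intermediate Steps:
A = 201/8 (A = 1/(3 + 5) + 25 = 1/8 + 25 = ⅛ + 25 = 201/8 ≈ 25.125)
F(U) = -54 - 18*U (F(U) = -18*(3 + U) = -54 - 18*U)
(F(A) - 2281) + (7 + 28)*(-12) = ((-54 - 18*201/8) - 2281) + (7 + 28)*(-12) = ((-54 - 1809/4) - 2281) + 35*(-12) = (-2025/4 - 2281) - 420 = -11149/4 - 420 = -12829/4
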